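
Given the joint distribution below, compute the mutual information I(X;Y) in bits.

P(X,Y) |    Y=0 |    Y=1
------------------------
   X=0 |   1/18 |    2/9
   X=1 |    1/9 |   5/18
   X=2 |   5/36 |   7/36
0.0252 bits

Mutual information: I(X;Y) = H(X) + H(Y) - H(X,Y)

Marginals:
P(X) = (5/18, 7/18, 1/3), H(X) = 1.5715 bits
P(Y) = (11/36, 25/36), H(Y) = 0.8880 bits

Joint entropy: H(X,Y) = 2.4344 bits

I(X;Y) = 1.5715 + 0.8880 - 2.4344 = 0.0252 bits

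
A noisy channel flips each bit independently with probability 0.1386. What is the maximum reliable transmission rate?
0.4194 bits

For a binary symmetric channel (BSC) with error probability p:
Capacity C = 1 - H(p) bits per symbol

where H(p) = -p log₂(p) - (1-p) log₂(1-p) is the binary entropy function.

H(0.1386) = 0.5806 bits
C = 1 - 0.5806 = 0.4194 bits per symbol

This means we can reliably transmit up to 0.4194 bits of information per channel use.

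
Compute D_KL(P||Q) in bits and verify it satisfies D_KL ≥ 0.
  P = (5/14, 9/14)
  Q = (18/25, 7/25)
0.4096 bits

KL divergence satisfies the Gibbs inequality: D_KL(P||Q) ≥ 0 for all distributions P, Q.

D_KL(P||Q) = Σ p(x) log(p(x)/q(x))
Term by term:
  x=0: 5/14 × log_2[(5/14)/(18/25)] = -0.3612
  x=1: 9/14 × log_2[(9/14)/(7/25)] = 0.7708
D_KL(P||Q) = 0.4096 bits

D_KL(P||Q) = 0.4096 ≥ 0 ✓

This non-negativity is a fundamental property: relative entropy cannot be negative because it measures how different Q is from P.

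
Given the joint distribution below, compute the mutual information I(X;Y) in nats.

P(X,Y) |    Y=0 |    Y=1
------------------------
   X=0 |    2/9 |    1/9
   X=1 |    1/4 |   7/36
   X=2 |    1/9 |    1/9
0.0084 nats

Mutual information: I(X;Y) = H(X) + H(Y) - H(X,Y)

Marginals:
P(X) = (1/3, 4/9, 2/9), H(X) = 1.0609 nats
P(Y) = (7/12, 5/12), H(Y) = 0.6792 nats

Joint entropy: H(X,Y) = 1.7316 nats

I(X;Y) = 1.0609 + 0.6792 - 1.7316 = 0.0084 nats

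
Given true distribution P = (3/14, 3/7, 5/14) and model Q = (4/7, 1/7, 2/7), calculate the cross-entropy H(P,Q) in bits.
2.0216 bits

Cross-entropy: H(P,Q) = -Σ p(x) log q(x)

Alternatively: H(P,Q) = H(P) + D_KL(P||Q)
H(P) = 1.5306 bits
D_KL(P||Q) = 0.4910 bits

H(P,Q) = 1.5306 + 0.4910 = 2.0216 bits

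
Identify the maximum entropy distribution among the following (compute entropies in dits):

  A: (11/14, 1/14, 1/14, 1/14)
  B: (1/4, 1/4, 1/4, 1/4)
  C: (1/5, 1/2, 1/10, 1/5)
B

For a discrete distribution over n outcomes, entropy is maximized by the uniform distribution.

Computing entropies:
H(A) = 0.3279 dits
H(B) = 0.6021 dits
H(C) = 0.5301 dits

The uniform distribution (where all probabilities equal 1/4) achieves the maximum entropy of log_10(4) = 0.6021 dits.

Distribution B has the highest entropy.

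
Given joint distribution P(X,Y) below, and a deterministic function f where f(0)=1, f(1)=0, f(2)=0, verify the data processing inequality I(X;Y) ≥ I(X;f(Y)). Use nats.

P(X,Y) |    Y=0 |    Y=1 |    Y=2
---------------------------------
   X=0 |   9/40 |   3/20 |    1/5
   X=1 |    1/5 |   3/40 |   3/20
I(X;Y) = 0.0058, I(X;f(Y)) = 0.0031, inequality holds: 0.0058 ≥ 0.0031

Data Processing Inequality: For any Markov chain X → Y → Z, we have I(X;Y) ≥ I(X;Z).

Here Z = f(Y) is a deterministic function of Y, forming X → Y → Z.

Original I(X;Y) = 0.0058 nats

After applying f:
P(X,Z) where Z=f(Y):
- P(X,Z=0) = P(X,Y=1) + P(X,Y=2)
- P(X,Z=1) = P(X,Y=0)

I(X;Z) = I(X;f(Y)) = 0.0031 nats

Verification: 0.0058 ≥ 0.0031 ✓

Information cannot be created by processing; the function f can only lose information about X.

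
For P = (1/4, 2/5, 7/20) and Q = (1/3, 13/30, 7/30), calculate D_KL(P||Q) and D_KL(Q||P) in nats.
D_KL(P||Q) = 0.0380, D_KL(Q||P) = 0.0360

KL divergence is not symmetric: D_KL(P||Q) ≠ D_KL(Q||P) in general.

D_KL(P||Q) = 0.0380 nats
D_KL(Q||P) = 0.0360 nats

No, they are not equal!

This asymmetry is why KL divergence is not a true distance metric.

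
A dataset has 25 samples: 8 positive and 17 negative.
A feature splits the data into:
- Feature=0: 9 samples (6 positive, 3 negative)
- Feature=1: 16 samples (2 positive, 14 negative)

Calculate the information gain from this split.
0.2259 bits

Information Gain = H(Y) - H(Y|Feature)

Before split:
P(positive) = 8/25 = 0.3200
H(Y) = 0.9044 bits

After split:
Feature=0: H = 0.9183 bits (weight = 9/25)
Feature=1: H = 0.5436 bits (weight = 16/25)
H(Y|Feature) = (9/25)×0.9183 + (16/25)×0.5436 = 0.6785 bits

Information Gain = 0.9044 - 0.6785 = 0.2259 bits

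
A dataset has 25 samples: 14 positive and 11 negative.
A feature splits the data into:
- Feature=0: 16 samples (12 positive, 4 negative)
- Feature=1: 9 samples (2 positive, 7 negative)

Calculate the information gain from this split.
0.1953 bits

Information Gain = H(Y) - H(Y|Feature)

Before split:
P(positive) = 14/25 = 0.5600
H(Y) = 0.9896 bits

After split:
Feature=0: H = 0.8113 bits (weight = 16/25)
Feature=1: H = 0.7642 bits (weight = 9/25)
H(Y|Feature) = (16/25)×0.8113 + (9/25)×0.7642 = 0.7943 bits

Information Gain = 0.9896 - 0.7943 = 0.1953 bits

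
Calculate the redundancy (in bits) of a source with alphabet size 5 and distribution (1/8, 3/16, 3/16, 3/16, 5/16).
0.0641 bits

Redundancy measures how far a source is from maximum entropy:
R = H_max - H(X)

Maximum entropy for 5 symbols: H_max = log_2(5) = 2.3219 bits
Actual entropy: H(X) = 2.2579 bits
Redundancy: R = 2.3219 - 2.2579 = 0.0641 bits

This redundancy represents potential for compression: the source could be compressed by 0.0641 bits per symbol.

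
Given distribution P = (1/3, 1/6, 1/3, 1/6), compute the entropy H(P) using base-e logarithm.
1.3297 nats

Shannon entropy is H(X) = -Σ p(x) log p(x).

For P = (1/3, 1/6, 1/3, 1/6):
H = -1/3 × log_e(1/3) -1/6 × log_e(1/6) -1/3 × log_e(1/3) -1/6 × log_e(1/6)
H = 1.3297 nats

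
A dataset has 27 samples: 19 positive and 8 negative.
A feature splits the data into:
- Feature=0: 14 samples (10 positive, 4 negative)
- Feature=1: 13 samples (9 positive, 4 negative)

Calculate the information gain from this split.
0.0004 bits

Information Gain = H(Y) - H(Y|Feature)

Before split:
P(positive) = 19/27 = 0.7037
H(Y) = 0.8767 bits

After split:
Feature=0: H = 0.8631 bits (weight = 14/27)
Feature=1: H = 0.8905 bits (weight = 13/27)
H(Y|Feature) = (14/27)×0.8631 + (13/27)×0.8905 = 0.8763 bits

Information Gain = 0.8767 - 0.8763 = 0.0004 bits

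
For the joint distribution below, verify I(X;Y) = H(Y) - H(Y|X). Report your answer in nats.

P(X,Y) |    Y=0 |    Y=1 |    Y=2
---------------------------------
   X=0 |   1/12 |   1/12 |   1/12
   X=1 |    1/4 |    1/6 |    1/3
I(X;Y) = 0.0073 nats

Mutual information has multiple equivalent forms:
- I(X;Y) = H(X) - H(X|Y)
- I(X;Y) = H(Y) - H(Y|X)
- I(X;Y) = H(X) + H(Y) - H(X,Y)

Computing all quantities:
H(X) = 0.5623, H(Y) = 1.0776, H(X,Y) = 1.6326
H(X|Y) = 0.5551, H(Y|X) = 1.0703

Verification:
H(X) - H(X|Y) = 0.5623 - 0.5551 = 0.0073
H(Y) - H(Y|X) = 1.0776 - 1.0703 = 0.0073
H(X) + H(Y) - H(X,Y) = 0.5623 + 1.0776 - 1.6326 = 0.0073

All forms give I(X;Y) = 0.0073 nats. ✓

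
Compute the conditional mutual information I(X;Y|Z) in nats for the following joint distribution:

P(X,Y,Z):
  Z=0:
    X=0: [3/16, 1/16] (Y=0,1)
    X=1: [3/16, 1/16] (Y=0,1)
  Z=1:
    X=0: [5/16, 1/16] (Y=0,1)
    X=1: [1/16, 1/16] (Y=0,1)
0.0256 nats

Conditional mutual information: I(X;Y|Z) = H(X|Z) + H(Y|Z) - H(X,Y|Z)

H(Z) = 0.6931
H(X,Z) = 1.3209 → H(X|Z) = 0.6277
H(Y,Z) = 1.2555 → H(Y|Z) = 0.5623
H(X,Y,Z) = 1.8577 → H(X,Y|Z) = 1.1645

I(X;Y|Z) = 0.6277 + 0.5623 - 1.1645 = 0.0256 nats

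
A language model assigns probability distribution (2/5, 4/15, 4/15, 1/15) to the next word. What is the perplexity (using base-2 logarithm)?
3.4973

Perplexity is 2^H (or exp(H) for natural log).

First, H = -Σ p log p = 1.8062 bits
Perplexity = 2^1.8062 = 3.4973

Interpretation: The model's uncertainty is equivalent to choosing uniformly among 3.5 options.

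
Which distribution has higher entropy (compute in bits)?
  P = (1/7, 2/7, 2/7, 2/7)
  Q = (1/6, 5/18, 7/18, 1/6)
P

Computing entropies in bits:
H(P) = 1.9502
H(Q) = 1.9049

Distribution P has higher entropy.

Intuition: The distribution closer to uniform (more spread out) has higher entropy.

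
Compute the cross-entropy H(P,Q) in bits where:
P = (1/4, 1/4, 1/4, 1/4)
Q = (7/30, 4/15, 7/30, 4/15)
2.0032 bits

Cross-entropy: H(P,Q) = -Σ p(x) log q(x)

Alternatively: H(P,Q) = H(P) + D_KL(P||Q)
H(P) = 2.0000 bits
D_KL(P||Q) = 0.0032 bits

H(P,Q) = 2.0000 + 0.0032 = 2.0032 bits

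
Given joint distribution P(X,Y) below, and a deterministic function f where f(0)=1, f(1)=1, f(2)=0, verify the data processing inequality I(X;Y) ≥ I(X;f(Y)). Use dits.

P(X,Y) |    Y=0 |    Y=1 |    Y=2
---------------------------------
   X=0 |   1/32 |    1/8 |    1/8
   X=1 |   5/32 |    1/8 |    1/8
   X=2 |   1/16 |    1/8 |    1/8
I(X;Y) = 0.0161, I(X;f(Y)) = 0.0032, inequality holds: 0.0161 ≥ 0.0032

Data Processing Inequality: For any Markov chain X → Y → Z, we have I(X;Y) ≥ I(X;Z).

Here Z = f(Y) is a deterministic function of Y, forming X → Y → Z.

Original I(X;Y) = 0.0161 dits

After applying f:
P(X,Z) where Z=f(Y):
- P(X,Z=0) = P(X,Y=2)
- P(X,Z=1) = P(X,Y=0) + P(X,Y=1)

I(X;Z) = I(X;f(Y)) = 0.0032 dits

Verification: 0.0161 ≥ 0.0032 ✓

Information cannot be created by processing; the function f can only lose information about X.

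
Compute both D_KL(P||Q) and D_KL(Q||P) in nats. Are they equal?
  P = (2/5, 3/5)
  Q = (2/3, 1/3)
D_KL(P||Q) = 0.1483, D_KL(Q||P) = 0.1446

KL divergence is not symmetric: D_KL(P||Q) ≠ D_KL(Q||P) in general.

D_KL(P||Q) = 0.1483 nats
D_KL(Q||P) = 0.1446 nats

No, they are not equal!

This asymmetry is why KL divergence is not a true distance metric.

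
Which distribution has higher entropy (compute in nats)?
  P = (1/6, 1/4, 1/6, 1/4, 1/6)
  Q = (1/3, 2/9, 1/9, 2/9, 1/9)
P

Computing entropies in nats:
H(P) = 1.5890
H(Q) = 1.5230

Distribution P has higher entropy.

Intuition: The distribution closer to uniform (more spread out) has higher entropy.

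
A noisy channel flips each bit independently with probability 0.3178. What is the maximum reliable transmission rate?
0.0980 bits

For a binary symmetric channel (BSC) with error probability p:
Capacity C = 1 - H(p) bits per symbol

where H(p) = -p log₂(p) - (1-p) log₂(1-p) is the binary entropy function.

H(0.3178) = 0.9020 bits
C = 1 - 0.9020 = 0.0980 bits per symbol

This means we can reliably transmit up to 0.0980 bits of information per channel use.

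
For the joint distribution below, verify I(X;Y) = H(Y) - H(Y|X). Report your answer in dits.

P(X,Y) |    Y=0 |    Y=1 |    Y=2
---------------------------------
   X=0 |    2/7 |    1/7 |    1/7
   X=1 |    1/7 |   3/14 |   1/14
I(X;Y) = 0.0145 dits

Mutual information has multiple equivalent forms:
- I(X;Y) = H(X) - H(X|Y)
- I(X;Y) = H(Y) - H(Y|X)
- I(X;Y) = H(X) + H(Y) - H(X,Y)

Computing all quantities:
H(X) = 0.2966, H(Y) = 0.4608, H(X,Y) = 0.7429
H(X|Y) = 0.2821, H(Y|X) = 0.4463

Verification:
H(X) - H(X|Y) = 0.2966 - 0.2821 = 0.0145
H(Y) - H(Y|X) = 0.4608 - 0.4463 = 0.0145
H(X) + H(Y) - H(X,Y) = 0.2966 + 0.4608 - 0.7429 = 0.0145

All forms give I(X;Y) = 0.0145 dits. ✓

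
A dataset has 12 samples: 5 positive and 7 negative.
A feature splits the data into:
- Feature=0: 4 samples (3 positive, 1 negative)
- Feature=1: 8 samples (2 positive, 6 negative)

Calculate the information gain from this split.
0.1686 bits

Information Gain = H(Y) - H(Y|Feature)

Before split:
P(positive) = 5/12 = 0.4167
H(Y) = 0.9799 bits

After split:
Feature=0: H = 0.8113 bits (weight = 4/12)
Feature=1: H = 0.8113 bits (weight = 8/12)
H(Y|Feature) = (4/12)×0.8113 + (8/12)×0.8113 = 0.8113 bits

Information Gain = 0.9799 - 0.8113 = 0.1686 bits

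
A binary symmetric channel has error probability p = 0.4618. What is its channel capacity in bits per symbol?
0.0042 bits

For a binary symmetric channel (BSC) with error probability p:
Capacity C = 1 - H(p) bits per symbol

where H(p) = -p log₂(p) - (1-p) log₂(1-p) is the binary entropy function.

H(0.4618) = 0.9958 bits
C = 1 - 0.9958 = 0.0042 bits per symbol

This means we can reliably transmit up to 0.0042 bits of information per channel use.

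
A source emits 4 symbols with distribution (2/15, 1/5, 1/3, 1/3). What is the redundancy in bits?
0.0914 bits

Redundancy measures how far a source is from maximum entropy:
R = H_max - H(X)

Maximum entropy for 4 symbols: H_max = log_2(4) = 2.0000 bits
Actual entropy: H(X) = 1.9086 bits
Redundancy: R = 2.0000 - 1.9086 = 0.0914 bits

This redundancy represents potential for compression: the source could be compressed by 0.0914 bits per symbol.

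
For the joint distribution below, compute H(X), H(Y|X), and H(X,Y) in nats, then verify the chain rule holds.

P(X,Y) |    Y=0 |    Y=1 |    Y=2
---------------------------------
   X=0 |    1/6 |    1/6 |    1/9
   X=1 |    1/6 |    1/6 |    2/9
H(X,Y) = 1.7729, H(X) = 0.6870, H(Y|X) = 1.0859 (all in nats)

Chain rule: H(X,Y) = H(X) + H(Y|X)

Left side — joint entropy directly:
H(X,Y) = -Σ p(x,y) log p(x,y) = 1.7729 nats

Right side — compute H(Y|X) from the conditional distributions:
P(X) = (4/9, 5/9), so H(X) = 0.6870 nats
H(Y|X) = Σ_x P(X=x) · H(Y|X=x):
  P(Y|X=0) = (3/8, 3/8, 1/4), H(Y|X=0) = 1.0822, weight P(X=0) = 4/9
  P(Y|X=1) = (3/10, 3/10, 2/5), H(Y|X=1) = 1.0889, weight P(X=1) = 5/9
H(Y|X) = 1.0859 nats

H(X) + H(Y|X) = 0.6870 + 1.0859 = 1.7729 nats

Both sides equal 1.7729 nats. ✓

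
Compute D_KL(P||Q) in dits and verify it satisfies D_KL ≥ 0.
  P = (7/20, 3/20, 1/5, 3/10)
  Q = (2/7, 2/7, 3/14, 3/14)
0.0267 dits

KL divergence satisfies the Gibbs inequality: D_KL(P||Q) ≥ 0 for all distributions P, Q.

D_KL(P||Q) = Σ p(x) log(p(x)/q(x))
Term by term:
  x=0: 7/20 × log_10[(7/20)/(2/7)] = 0.0308
  x=1: 3/20 × log_10[(3/20)/(2/7)] = -0.0420
  x=2: 1/5 × log_10[(1/5)/(3/14)] = -0.0060
  x=3: 3/10 × log_10[(3/10)/(3/14)] = 0.0438
D_KL(P||Q) = 0.0267 dits

D_KL(P||Q) = 0.0267 ≥ 0 ✓

This non-negativity is a fundamental property: relative entropy cannot be negative because it measures how different Q is from P.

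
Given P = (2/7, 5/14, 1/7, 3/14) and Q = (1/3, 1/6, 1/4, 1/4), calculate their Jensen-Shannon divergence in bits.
0.0386 bits

Jensen-Shannon divergence is:
JSD(P||Q) = 0.5 × D_KL(P||M) + 0.5 × D_KL(Q||M)
where M = 0.5 × (P + Q) is the mixture distribution.

M = 0.5 × (2/7, 5/14, 1/7, 3/14) + 0.5 × (1/3, 1/6, 1/4, 1/4) = (0.309524, 0.261905, 0.196429, 0.232143)

D_KL(P||M) = 0.0364 bits
D_KL(Q||M) = 0.0407 bits

JSD(P||Q) = 0.5 × 0.0364 + 0.5 × 0.0407 = 0.0386 bits

Unlike KL divergence, JSD is symmetric and bounded: 0 ≤ JSD ≤ log(2).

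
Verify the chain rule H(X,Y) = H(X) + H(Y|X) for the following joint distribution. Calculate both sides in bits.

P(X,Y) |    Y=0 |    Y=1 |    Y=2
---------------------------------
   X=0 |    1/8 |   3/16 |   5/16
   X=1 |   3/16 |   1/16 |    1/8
H(X,Y) = 2.4300, H(X) = 0.9544, H(Y|X) = 1.4756 (all in bits)

Chain rule: H(X,Y) = H(X) + H(Y|X)

Left side — joint entropy directly:
H(X,Y) = -Σ p(x,y) log p(x,y) = 2.4300 bits

Right side — compute H(Y|X) from the conditional distributions:
P(X) = (5/8, 3/8), so H(X) = 0.9544 bits
H(Y|X) = Σ_x P(X=x) · H(Y|X=x):
  P(Y|X=0) = (1/5, 3/10, 1/2), H(Y|X=0) = 1.4855, weight P(X=0) = 5/8
  P(Y|X=1) = (1/2, 1/6, 1/3), H(Y|X=1) = 1.4591, weight P(X=1) = 3/8
H(Y|X) = 1.4756 bits

H(X) + H(Y|X) = 0.9544 + 1.4756 = 2.4300 bits

Both sides equal 2.4300 bits. ✓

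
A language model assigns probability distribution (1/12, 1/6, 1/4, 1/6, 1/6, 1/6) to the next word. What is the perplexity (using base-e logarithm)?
5.7440

Perplexity is e^H (or exp(H) for natural log).

First, H = -Σ p log p = 1.7482 nats
Perplexity = e^1.7482 = 5.7440

Interpretation: The model's uncertainty is equivalent to choosing uniformly among 5.7 options.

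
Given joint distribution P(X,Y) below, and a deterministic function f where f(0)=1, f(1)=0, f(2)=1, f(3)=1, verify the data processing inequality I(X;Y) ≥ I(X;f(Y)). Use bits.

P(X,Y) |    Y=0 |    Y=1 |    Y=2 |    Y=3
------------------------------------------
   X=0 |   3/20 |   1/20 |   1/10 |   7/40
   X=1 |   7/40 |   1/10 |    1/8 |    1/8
I(X;Y) = 0.0199, I(X;f(Y)) = 0.0105, inequality holds: 0.0199 ≥ 0.0105

Data Processing Inequality: For any Markov chain X → Y → Z, we have I(X;Y) ≥ I(X;Z).

Here Z = f(Y) is a deterministic function of Y, forming X → Y → Z.

Original I(X;Y) = 0.0199 bits

After applying f:
P(X,Z) where Z=f(Y):
- P(X,Z=0) = P(X,Y=1)
- P(X,Z=1) = P(X,Y=0) + P(X,Y=2) + P(X,Y=3)

I(X;Z) = I(X;f(Y)) = 0.0105 bits

Verification: 0.0199 ≥ 0.0105 ✓

Information cannot be created by processing; the function f can only lose information about X.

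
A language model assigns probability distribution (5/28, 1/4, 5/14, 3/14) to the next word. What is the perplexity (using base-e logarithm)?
3.8653

Perplexity is e^H (or exp(H) for natural log).

First, H = -Σ p log p = 1.3520 nats
Perplexity = e^1.3520 = 3.8653

Interpretation: The model's uncertainty is equivalent to choosing uniformly among 3.9 options.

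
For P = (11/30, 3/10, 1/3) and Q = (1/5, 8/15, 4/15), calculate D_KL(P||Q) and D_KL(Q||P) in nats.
D_KL(P||Q) = 0.1240, D_KL(Q||P) = 0.1261

KL divergence is not symmetric: D_KL(P||Q) ≠ D_KL(Q||P) in general.

D_KL(P||Q) = 0.1240 nats
D_KL(Q||P) = 0.1261 nats

No, they are not equal!

This asymmetry is why KL divergence is not a true distance metric.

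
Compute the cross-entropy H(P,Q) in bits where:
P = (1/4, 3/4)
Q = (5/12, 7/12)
0.8990 bits

Cross-entropy: H(P,Q) = -Σ p(x) log q(x)

Alternatively: H(P,Q) = H(P) + D_KL(P||Q)
H(P) = 0.8113 bits
D_KL(P||Q) = 0.0877 bits

H(P,Q) = 0.8113 + 0.0877 = 0.8990 bits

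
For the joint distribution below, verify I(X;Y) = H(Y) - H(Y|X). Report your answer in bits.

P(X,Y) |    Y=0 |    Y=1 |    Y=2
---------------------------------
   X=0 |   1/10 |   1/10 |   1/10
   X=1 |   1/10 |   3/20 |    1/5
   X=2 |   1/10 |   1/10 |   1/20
I(X;Y) = 0.0366 bits

Mutual information has multiple equivalent forms:
- I(X;Y) = H(X) - H(X|Y)
- I(X;Y) = H(Y) - H(Y|X)
- I(X;Y) = H(X) + H(Y) - H(X,Y)

Computing all quantities:
H(X) = 1.5395, H(Y) = 1.5813, H(X,Y) = 3.0842
H(X|Y) = 1.5029, H(Y|X) = 1.5447

Verification:
H(X) - H(X|Y) = 1.5395 - 1.5029 = 0.0366
H(Y) - H(Y|X) = 1.5813 - 1.5447 = 0.0366
H(X) + H(Y) - H(X,Y) = 1.5395 + 1.5813 - 3.0842 = 0.0366

All forms give I(X;Y) = 0.0366 bits. ✓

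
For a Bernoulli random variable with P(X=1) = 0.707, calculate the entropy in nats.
0.6048 nats

The binary entropy function is:
H(p) = -p log(p) - (1-p) log(1-p)

H(0.707) = -0.707 × log_e(0.707) - 0.293 × log_e(0.293)
H(0.707) = 0.6048 nats

Note: Binary entropy is maximized at p=0.5 (H=1 bit) and minimized at p=0 or p=1 (H=0).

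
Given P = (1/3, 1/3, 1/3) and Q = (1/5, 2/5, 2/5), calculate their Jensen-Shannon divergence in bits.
0.0165 bits

Jensen-Shannon divergence is:
JSD(P||Q) = 0.5 × D_KL(P||M) + 0.5 × D_KL(Q||M)
where M = 0.5 × (P + Q) is the mixture distribution.

M = 0.5 × (1/3, 1/3, 1/3) + 0.5 × (1/5, 2/5, 2/5) = (4/15, 11/30, 11/30)

D_KL(P||M) = 0.0156 bits
D_KL(Q||M) = 0.0174 bits

JSD(P||Q) = 0.5 × 0.0156 + 0.5 × 0.0174 = 0.0165 bits

Unlike KL divergence, JSD is symmetric and bounded: 0 ≤ JSD ≤ log(2).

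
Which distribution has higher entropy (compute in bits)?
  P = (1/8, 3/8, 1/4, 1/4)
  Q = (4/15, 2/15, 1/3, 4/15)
Q

Computing entropies in bits:
H(P) = 1.9056
H(Q) = 1.9329

Distribution Q has higher entropy.

Intuition: The distribution closer to uniform (more spread out) has higher entropy.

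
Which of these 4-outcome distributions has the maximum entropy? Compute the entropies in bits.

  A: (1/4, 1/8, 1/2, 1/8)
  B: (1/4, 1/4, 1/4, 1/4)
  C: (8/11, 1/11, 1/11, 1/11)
B

For a discrete distribution over n outcomes, entropy is maximized by the uniform distribution.

Computing entropies:
H(A) = 1.7500 bits
H(B) = 2.0000 bits
H(C) = 1.2776 bits

The uniform distribution (where all probabilities equal 1/4) achieves the maximum entropy of log_2(4) = 2.0000 bits.

Distribution B has the highest entropy.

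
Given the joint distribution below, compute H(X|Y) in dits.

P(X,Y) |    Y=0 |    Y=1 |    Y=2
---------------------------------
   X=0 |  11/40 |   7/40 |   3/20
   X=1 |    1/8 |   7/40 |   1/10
0.2863 dits

Using the chain rule: H(X|Y) = H(X,Y) - H(Y)

First, compute H(X,Y) = 0.7556 dits

Marginal P(Y) = (2/5, 7/20, 1/4)
H(Y) = 0.4693 dits

H(X|Y) = H(X,Y) - H(Y) = 0.7556 - 0.4693 = 0.2863 dits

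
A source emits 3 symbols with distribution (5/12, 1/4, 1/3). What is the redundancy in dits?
0.0091 dits

Redundancy measures how far a source is from maximum entropy:
R = H_max - H(X)

Maximum entropy for 3 symbols: H_max = log_10(3) = 0.4771 dits
Actual entropy: H(X) = 0.4680 dits
Redundancy: R = 0.4771 - 0.4680 = 0.0091 dits

This redundancy represents potential for compression: the source could be compressed by 0.0091 dits per symbol.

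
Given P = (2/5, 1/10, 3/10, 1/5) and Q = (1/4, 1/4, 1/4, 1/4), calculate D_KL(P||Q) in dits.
0.0462 dits

KL divergence: D_KL(P||Q) = Σ p(x) log(p(x)/q(x))

Computing term by term:
  x=0: 2/5 × log_10[(2/5)/(1/4)] = 2/5 × 0.2041 = 0.0816
  x=1: 1/10 × log_10[(1/10)/(1/4)] = 1/10 × -0.3979 = -0.0398
  x=2: 3/10 × log_10[(3/10)/(1/4)] = 3/10 × 0.0792 = 0.0238
  x=3: 1/5 × log_10[(1/5)/(1/4)] = 1/5 × -0.0969 = -0.0194

D_KL(P||Q) = 0.0462 dits

Note: KL divergence is always non-negative and equals 0 iff P = Q.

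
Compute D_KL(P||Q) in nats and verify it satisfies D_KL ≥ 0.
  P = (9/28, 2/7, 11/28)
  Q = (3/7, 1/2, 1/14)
0.4174 nats

KL divergence satisfies the Gibbs inequality: D_KL(P||Q) ≥ 0 for all distributions P, Q.

D_KL(P||Q) = Σ p(x) log(p(x)/q(x))
Term by term:
  x=0: 9/28 × log_e[(9/28)/(3/7)] = -0.0925
  x=1: 2/7 × log_e[(2/7)/(1/2)] = -0.1599
  x=2: 11/28 × log_e[(11/28)/(1/14)] = 0.6697
D_KL(P||Q) = 0.4174 nats

D_KL(P||Q) = 0.4174 ≥ 0 ✓

This non-negativity is a fundamental property: relative entropy cannot be negative because it measures how different Q is from P.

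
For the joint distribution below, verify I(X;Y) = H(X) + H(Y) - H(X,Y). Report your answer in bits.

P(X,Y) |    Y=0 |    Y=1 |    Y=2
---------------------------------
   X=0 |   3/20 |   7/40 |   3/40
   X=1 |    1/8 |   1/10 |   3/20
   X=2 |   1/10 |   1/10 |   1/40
I(X;Y) = 0.0589 bits

Mutual information has multiple equivalent forms:
- I(X;Y) = H(X) - H(X|Y)
- I(X;Y) = H(Y) - H(Y|X)
- I(X;Y) = H(X) + H(Y) - H(X,Y)

Computing all quantities:
H(X) = 1.5436, H(Y) = 1.5613, H(X,Y) = 3.0460
H(X|Y) = 1.4848, H(Y|X) = 1.5024

Verification:
H(X) - H(X|Y) = 1.5436 - 1.4848 = 0.0589
H(Y) - H(Y|X) = 1.5613 - 1.5024 = 0.0589
H(X) + H(Y) - H(X,Y) = 1.5436 + 1.5613 - 3.0460 = 0.0589

All forms give I(X;Y) = 0.0589 bits. ✓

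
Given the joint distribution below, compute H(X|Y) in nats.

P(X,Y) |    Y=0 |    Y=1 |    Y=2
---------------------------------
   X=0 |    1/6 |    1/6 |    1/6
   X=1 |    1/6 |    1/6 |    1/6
0.6931 nats

Using the chain rule: H(X|Y) = H(X,Y) - H(Y)

First, compute H(X,Y) = 1.7918 nats

Marginal P(Y) = (1/3, 1/3, 1/3)
H(Y) = 1.0986 nats

H(X|Y) = H(X,Y) - H(Y) = 1.7918 - 1.0986 = 0.6931 nats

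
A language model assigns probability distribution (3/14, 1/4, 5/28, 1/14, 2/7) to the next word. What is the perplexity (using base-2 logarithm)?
4.6216

Perplexity is 2^H (or exp(H) for natural log).

First, H = -Σ p log p = 2.2084 bits
Perplexity = 2^2.2084 = 4.6216

Interpretation: The model's uncertainty is equivalent to choosing uniformly among 4.6 options.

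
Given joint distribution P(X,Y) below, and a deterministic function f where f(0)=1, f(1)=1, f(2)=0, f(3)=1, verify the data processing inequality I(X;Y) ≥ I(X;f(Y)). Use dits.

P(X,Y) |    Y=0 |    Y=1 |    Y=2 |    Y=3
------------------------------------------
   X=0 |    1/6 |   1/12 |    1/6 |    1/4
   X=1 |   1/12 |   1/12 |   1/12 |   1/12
I(X;Y) = 0.0066, I(X;f(Y)) = 0.0000, inequality holds: 0.0066 ≥ 0.0000

Data Processing Inequality: For any Markov chain X → Y → Z, we have I(X;Y) ≥ I(X;Z).

Here Z = f(Y) is a deterministic function of Y, forming X → Y → Z.

Original I(X;Y) = 0.0066 dits

After applying f:
P(X,Z) where Z=f(Y):
- P(X,Z=0) = P(X,Y=2)
- P(X,Z=1) = P(X,Y=0) + P(X,Y=1) + P(X,Y=3)

I(X;Z) = I(X;f(Y)) = 0.0000 dits

Verification: 0.0066 ≥ 0.0000 ✓

Information cannot be created by processing; the function f can only lose information about X.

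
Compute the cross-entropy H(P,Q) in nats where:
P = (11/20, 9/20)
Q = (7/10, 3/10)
0.7380 nats

Cross-entropy: H(P,Q) = -Σ p(x) log q(x)

Alternatively: H(P,Q) = H(P) + D_KL(P||Q)
H(P) = 0.6881 nats
D_KL(P||Q) = 0.0498 nats

H(P,Q) = 0.6881 + 0.0498 = 0.7380 nats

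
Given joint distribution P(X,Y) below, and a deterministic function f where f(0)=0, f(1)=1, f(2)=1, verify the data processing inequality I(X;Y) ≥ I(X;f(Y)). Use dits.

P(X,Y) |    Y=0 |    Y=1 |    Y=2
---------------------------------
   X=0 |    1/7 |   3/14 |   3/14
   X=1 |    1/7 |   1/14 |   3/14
I(X;Y) = 0.0118, I(X;f(Y)) = 0.0018, inequality holds: 0.0118 ≥ 0.0018

Data Processing Inequality: For any Markov chain X → Y → Z, we have I(X;Y) ≥ I(X;Z).

Here Z = f(Y) is a deterministic function of Y, forming X → Y → Z.

Original I(X;Y) = 0.0118 dits

After applying f:
P(X,Z) where Z=f(Y):
- P(X,Z=0) = P(X,Y=0)
- P(X,Z=1) = P(X,Y=1) + P(X,Y=2)

I(X;Z) = I(X;f(Y)) = 0.0018 dits

Verification: 0.0118 ≥ 0.0018 ✓

Information cannot be created by processing; the function f can only lose information about X.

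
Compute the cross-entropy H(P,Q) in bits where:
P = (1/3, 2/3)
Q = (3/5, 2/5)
1.1269 bits

Cross-entropy: H(P,Q) = -Σ p(x) log q(x)

Alternatively: H(P,Q) = H(P) + D_KL(P||Q)
H(P) = 0.9183 bits
D_KL(P||Q) = 0.2086 bits

H(P,Q) = 0.9183 + 0.2086 = 1.1269 bits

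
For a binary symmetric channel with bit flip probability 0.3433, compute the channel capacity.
0.0721 bits

For a binary symmetric channel (BSC) with error probability p:
Capacity C = 1 - H(p) bits per symbol

where H(p) = -p log₂(p) - (1-p) log₂(1-p) is the binary entropy function.

H(0.3433) = 0.9279 bits
C = 1 - 0.9279 = 0.0721 bits per symbol

This means we can reliably transmit up to 0.0721 bits of information per channel use.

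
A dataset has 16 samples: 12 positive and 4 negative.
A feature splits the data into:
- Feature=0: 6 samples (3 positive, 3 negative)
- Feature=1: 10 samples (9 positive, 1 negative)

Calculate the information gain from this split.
0.1432 bits

Information Gain = H(Y) - H(Y|Feature)

Before split:
P(positive) = 12/16 = 0.7500
H(Y) = 0.8113 bits

After split:
Feature=0: H = 1.0000 bits (weight = 6/16)
Feature=1: H = 0.4690 bits (weight = 10/16)
H(Y|Feature) = (6/16)×1.0000 + (10/16)×0.4690 = 0.6681 bits

Information Gain = 0.8113 - 0.6681 = 0.1432 bits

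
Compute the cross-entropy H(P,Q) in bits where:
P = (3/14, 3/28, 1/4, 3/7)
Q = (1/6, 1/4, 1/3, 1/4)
2.0216 bits

Cross-entropy: H(P,Q) = -Σ p(x) log q(x)

Alternatively: H(P,Q) = H(P) + D_KL(P||Q)
H(P) = 1.8454 bits
D_KL(P||Q) = 0.1762 bits

H(P,Q) = 1.8454 + 0.1762 = 2.0216 bits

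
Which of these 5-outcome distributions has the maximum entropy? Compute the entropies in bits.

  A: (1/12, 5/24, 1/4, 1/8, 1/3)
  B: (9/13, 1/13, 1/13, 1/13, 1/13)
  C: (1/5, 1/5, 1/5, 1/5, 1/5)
C

For a discrete distribution over n outcomes, entropy is maximized by the uniform distribution.

Computing entropies:
H(A) = 2.1735 bits
H(B) = 1.5059 bits
H(C) = 2.3219 bits

The uniform distribution (where all probabilities equal 1/5) achieves the maximum entropy of log_2(5) = 2.3219 bits.

Distribution C has the highest entropy.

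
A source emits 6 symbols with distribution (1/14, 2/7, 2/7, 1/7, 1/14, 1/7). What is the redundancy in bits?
0.2062 bits

Redundancy measures how far a source is from maximum entropy:
R = H_max - H(X)

Maximum entropy for 6 symbols: H_max = log_2(6) = 2.5850 bits
Actual entropy: H(X) = 2.3788 bits
Redundancy: R = 2.5850 - 2.3788 = 0.2062 bits

This redundancy represents potential for compression: the source could be compressed by 0.2062 bits per symbol.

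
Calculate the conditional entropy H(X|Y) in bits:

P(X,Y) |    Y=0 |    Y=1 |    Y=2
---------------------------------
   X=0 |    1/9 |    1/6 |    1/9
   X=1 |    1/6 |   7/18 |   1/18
0.9124 bits

Using the chain rule: H(X|Y) = H(X,Y) - H(Y)

First, compute H(X,Y) = 2.3276 bits

Marginal P(Y) = (5/18, 5/9, 1/6)
H(Y) = 1.4153 bits

H(X|Y) = H(X,Y) - H(Y) = 2.3276 - 1.4153 = 0.9124 bits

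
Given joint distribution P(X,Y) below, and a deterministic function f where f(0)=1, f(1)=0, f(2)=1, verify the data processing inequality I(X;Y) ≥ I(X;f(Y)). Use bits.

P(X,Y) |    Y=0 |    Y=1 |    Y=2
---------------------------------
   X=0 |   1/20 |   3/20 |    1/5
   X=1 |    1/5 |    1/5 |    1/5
I(X;Y) = 0.0456, I(X;f(Y)) = 0.0013, inequality holds: 0.0456 ≥ 0.0013

Data Processing Inequality: For any Markov chain X → Y → Z, we have I(X;Y) ≥ I(X;Z).

Here Z = f(Y) is a deterministic function of Y, forming X → Y → Z.

Original I(X;Y) = 0.0456 bits

After applying f:
P(X,Z) where Z=f(Y):
- P(X,Z=0) = P(X,Y=1)
- P(X,Z=1) = P(X,Y=0) + P(X,Y=2)

I(X;Z) = I(X;f(Y)) = 0.0013 bits

Verification: 0.0456 ≥ 0.0013 ✓

Information cannot be created by processing; the function f can only lose information about X.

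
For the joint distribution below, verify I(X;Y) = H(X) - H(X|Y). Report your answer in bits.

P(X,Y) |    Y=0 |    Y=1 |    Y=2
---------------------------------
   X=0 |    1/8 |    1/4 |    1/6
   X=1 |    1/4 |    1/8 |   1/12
I(X;Y) = 0.0767 bits

Mutual information has multiple equivalent forms:
- I(X;Y) = H(X) - H(X|Y)
- I(X;Y) = H(Y) - H(Y|X)
- I(X;Y) = H(X) + H(Y) - H(X,Y)

Computing all quantities:
H(X) = 0.9950, H(Y) = 1.5613, H(X,Y) = 2.4796
H(X|Y) = 0.9183, H(Y|X) = 1.4846

Verification:
H(X) - H(X|Y) = 0.9950 - 0.9183 = 0.0767
H(Y) - H(Y|X) = 1.5613 - 1.4846 = 0.0767
H(X) + H(Y) - H(X,Y) = 0.9950 + 1.5613 - 2.4796 = 0.0767

All forms give I(X;Y) = 0.0767 bits. ✓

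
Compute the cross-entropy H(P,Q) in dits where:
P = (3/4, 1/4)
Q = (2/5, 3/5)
0.3539 dits

Cross-entropy: H(P,Q) = -Σ p(x) log q(x)

Alternatively: H(P,Q) = H(P) + D_KL(P||Q)
H(P) = 0.2442 dits
D_KL(P||Q) = 0.1097 dits

H(P,Q) = 0.2442 + 0.1097 = 0.3539 dits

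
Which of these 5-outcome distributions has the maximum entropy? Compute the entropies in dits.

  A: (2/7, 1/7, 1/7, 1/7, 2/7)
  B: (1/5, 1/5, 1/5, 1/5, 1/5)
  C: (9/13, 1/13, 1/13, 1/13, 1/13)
B

For a discrete distribution over n outcomes, entropy is maximized by the uniform distribution.

Computing entropies:
H(A) = 0.6731 dits
H(B) = 0.6990 dits
H(C) = 0.4533 dits

The uniform distribution (where all probabilities equal 1/5) achieves the maximum entropy of log_10(5) = 0.6990 dits.

Distribution B has the highest entropy.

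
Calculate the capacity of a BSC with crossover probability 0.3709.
0.0486 bits

For a binary symmetric channel (BSC) with error probability p:
Capacity C = 1 - H(p) bits per symbol

where H(p) = -p log₂(p) - (1-p) log₂(1-p) is the binary entropy function.

H(0.3709) = 0.9514 bits
C = 1 - 0.9514 = 0.0486 bits per symbol

This means we can reliably transmit up to 0.0486 bits of information per channel use.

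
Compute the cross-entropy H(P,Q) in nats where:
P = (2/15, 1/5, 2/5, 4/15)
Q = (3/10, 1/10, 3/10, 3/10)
1.4237 nats

Cross-entropy: H(P,Q) = -Σ p(x) log q(x)

Alternatively: H(P,Q) = H(P) + D_KL(P||Q)
H(P) = 1.3095 nats
D_KL(P||Q) = 0.1142 nats

H(P,Q) = 1.3095 + 0.1142 = 1.4237 nats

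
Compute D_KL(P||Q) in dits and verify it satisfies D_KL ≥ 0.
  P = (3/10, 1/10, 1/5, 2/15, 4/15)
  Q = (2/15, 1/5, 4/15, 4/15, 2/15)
0.0907 dits

KL divergence satisfies the Gibbs inequality: D_KL(P||Q) ≥ 0 for all distributions P, Q.

D_KL(P||Q) = Σ p(x) log(p(x)/q(x))
Term by term:
  x=0: 3/10 × log_10[(3/10)/(2/15)] = 0.1057
  x=1: 1/10 × log_10[(1/10)/(1/5)] = -0.0301
  x=2: 1/5 × log_10[(1/5)/(4/15)] = -0.0250
  x=3: 2/15 × log_10[(2/15)/(4/15)] = -0.0401
  x=4: 4/15 × log_10[(4/15)/(2/15)] = 0.0803
D_KL(P||Q) = 0.0907 dits

D_KL(P||Q) = 0.0907 ≥ 0 ✓

This non-negativity is a fundamental property: relative entropy cannot be negative because it measures how different Q is from P.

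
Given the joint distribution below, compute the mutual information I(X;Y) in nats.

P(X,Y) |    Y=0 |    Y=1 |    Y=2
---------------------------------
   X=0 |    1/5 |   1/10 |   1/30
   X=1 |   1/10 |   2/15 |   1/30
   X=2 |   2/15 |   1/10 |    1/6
0.0780 nats

Mutual information: I(X;Y) = H(X) + H(Y) - H(X,Y)

Marginals:
P(X) = (1/3, 4/15, 2/5), H(X) = 1.0852 nats
P(Y) = (13/30, 1/3, 7/30), H(Y) = 1.0681 nats

Joint entropy: H(X,Y) = 2.0753 nats

I(X;Y) = 1.0852 + 1.0681 - 2.0753 = 0.0780 nats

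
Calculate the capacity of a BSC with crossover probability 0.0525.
0.7031 bits

For a binary symmetric channel (BSC) with error probability p:
Capacity C = 1 - H(p) bits per symbol

where H(p) = -p log₂(p) - (1-p) log₂(1-p) is the binary entropy function.

H(0.0525) = 0.2969 bits
C = 1 - 0.2969 = 0.7031 bits per symbol

This means we can reliably transmit up to 0.7031 bits of information per channel use.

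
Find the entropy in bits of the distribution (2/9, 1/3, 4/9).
1.5305 bits

Shannon entropy is H(X) = -Σ p(x) log p(x).

For P = (2/9, 1/3, 4/9):
H = -2/9 × log_2(2/9) -1/3 × log_2(1/3) -4/9 × log_2(4/9)
H = 1.5305 bits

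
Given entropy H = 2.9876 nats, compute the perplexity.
19.8380

Perplexity is e^H (or exp(H) for natural log).

H = 2.9876 nats
Perplexity = e^2.9876 = 19.8380

Interpretation: The model's uncertainty is equivalent to choosing uniformly among 19.8 options.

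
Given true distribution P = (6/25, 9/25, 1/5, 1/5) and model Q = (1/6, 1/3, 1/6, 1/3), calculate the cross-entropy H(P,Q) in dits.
0.6096 dits

Cross-entropy: H(P,Q) = -Σ p(x) log q(x)

Alternatively: H(P,Q) = H(P) + D_KL(P||Q)
H(P) = 0.5881 dits
D_KL(P||Q) = 0.0215 dits

H(P,Q) = 0.5881 + 0.0215 = 0.6096 dits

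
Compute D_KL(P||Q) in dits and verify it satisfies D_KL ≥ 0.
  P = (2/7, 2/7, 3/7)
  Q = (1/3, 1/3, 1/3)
0.0085 dits

KL divergence satisfies the Gibbs inequality: D_KL(P||Q) ≥ 0 for all distributions P, Q.

D_KL(P||Q) = Σ p(x) log(p(x)/q(x))
Term by term:
  x=0: 2/7 × log_10[(2/7)/(1/3)] = -0.0191
  x=1: 2/7 × log_10[(2/7)/(1/3)] = -0.0191
  x=2: 3/7 × log_10[(3/7)/(1/3)] = 0.0468
D_KL(P||Q) = 0.0085 dits

D_KL(P||Q) = 0.0085 ≥ 0 ✓

This non-negativity is a fundamental property: relative entropy cannot be negative because it measures how different Q is from P.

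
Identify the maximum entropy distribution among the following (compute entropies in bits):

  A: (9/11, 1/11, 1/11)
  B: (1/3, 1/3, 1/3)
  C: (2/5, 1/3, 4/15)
B

For a discrete distribution over n outcomes, entropy is maximized by the uniform distribution.

Computing entropies:
H(A) = 0.8659 bits
H(B) = 1.5850 bits
H(C) = 1.5656 bits

The uniform distribution (where all probabilities equal 1/3) achieves the maximum entropy of log_2(3) = 1.5850 bits.

Distribution B has the highest entropy.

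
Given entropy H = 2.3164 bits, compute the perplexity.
4.9809

Perplexity is 2^H (or exp(H) for natural log).

H = 2.3164 bits
Perplexity = 2^2.3164 = 4.9809

Interpretation: The model's uncertainty is equivalent to choosing uniformly among 5.0 options.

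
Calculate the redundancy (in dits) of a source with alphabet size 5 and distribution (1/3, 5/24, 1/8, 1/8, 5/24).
0.0303 dits

Redundancy measures how far a source is from maximum entropy:
R = H_max - H(X)

Maximum entropy for 5 symbols: H_max = log_10(5) = 0.6990 dits
Actual entropy: H(X) = 0.6687 dits
Redundancy: R = 0.6990 - 0.6687 = 0.0303 dits

This redundancy represents potential for compression: the source could be compressed by 0.0303 dits per symbol.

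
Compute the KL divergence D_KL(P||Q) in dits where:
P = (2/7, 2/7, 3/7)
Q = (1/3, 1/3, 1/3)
0.0085 dits

KL divergence: D_KL(P||Q) = Σ p(x) log(p(x)/q(x))

Computing term by term:
  x=0: 2/7 × log_10[(2/7)/(1/3)] = 2/7 × -0.0669 = -0.0191
  x=1: 2/7 × log_10[(2/7)/(1/3)] = 2/7 × -0.0669 = -0.0191
  x=2: 3/7 × log_10[(3/7)/(1/3)] = 3/7 × 0.1091 = 0.0468

D_KL(P||Q) = 0.0085 dits

Note: KL divergence is always non-negative and equals 0 iff P = Q.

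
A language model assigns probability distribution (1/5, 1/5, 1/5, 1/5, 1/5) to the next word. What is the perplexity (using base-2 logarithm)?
5.0000

Perplexity is 2^H (or exp(H) for natural log).

First, H = -Σ p log p = 2.3219 bits
Perplexity = 2^2.3219 = 5.0000

Interpretation: The model's uncertainty is equivalent to choosing uniformly among 5.0 options.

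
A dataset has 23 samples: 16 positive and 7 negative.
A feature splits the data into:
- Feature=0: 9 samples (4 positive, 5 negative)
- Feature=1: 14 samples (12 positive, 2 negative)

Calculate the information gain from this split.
0.1386 bits

Information Gain = H(Y) - H(Y|Feature)

Before split:
P(positive) = 16/23 = 0.6957
H(Y) = 0.8865 bits

After split:
Feature=0: H = 0.9911 bits (weight = 9/23)
Feature=1: H = 0.5917 bits (weight = 14/23)
H(Y|Feature) = (9/23)×0.9911 + (14/23)×0.5917 = 0.7480 bits

Information Gain = 0.8865 - 0.7480 = 0.1386 bits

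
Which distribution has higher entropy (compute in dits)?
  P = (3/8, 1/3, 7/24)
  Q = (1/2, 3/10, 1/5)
P

Computing entropies in dits:
H(P) = 0.4749
H(Q) = 0.4472

Distribution P has higher entropy.

Intuition: The distribution closer to uniform (more spread out) has higher entropy.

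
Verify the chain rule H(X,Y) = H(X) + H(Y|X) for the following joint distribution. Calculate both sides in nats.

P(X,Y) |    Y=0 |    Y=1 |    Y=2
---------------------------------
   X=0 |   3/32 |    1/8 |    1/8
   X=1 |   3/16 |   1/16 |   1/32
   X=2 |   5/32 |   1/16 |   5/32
H(X,Y) = 2.0906, H(X) = 1.0916, H(Y|X) = 0.9990 (all in nats)

Chain rule: H(X,Y) = H(X) + H(Y|X)

Left side — joint entropy directly:
H(X,Y) = -Σ p(x,y) log p(x,y) = 2.0906 nats

Right side — compute H(Y|X) from the conditional distributions:
P(X) = (11/32, 9/32, 3/8), so H(X) = 1.0916 nats
H(Y|X) = Σ_x P(X=x) · H(Y|X=x):
  P(Y|X=0) = (3/11, 4/11, 4/11), H(Y|X=0) = 1.0901, weight P(X=0) = 11/32
  P(Y|X=1) = (2/3, 2/9, 1/9), H(Y|X=1) = 0.8487, weight P(X=1) = 9/32
  P(Y|X=2) = (5/12, 1/6, 5/12), H(Y|X=2) = 1.0282, weight P(X=2) = 3/8
H(Y|X) = 0.9990 nats

H(X) + H(Y|X) = 1.0916 + 0.9990 = 2.0906 nats

Both sides equal 2.0906 nats. ✓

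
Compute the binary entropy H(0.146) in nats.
0.4157 nats

The binary entropy function is:
H(p) = -p log(p) - (1-p) log(1-p)

H(0.146) = -0.146 × log_e(0.146) - 0.854 × log_e(0.854)
H(0.146) = 0.4157 nats

Note: Binary entropy is maximized at p=0.5 (H=1 bit) and minimized at p=0 or p=1 (H=0).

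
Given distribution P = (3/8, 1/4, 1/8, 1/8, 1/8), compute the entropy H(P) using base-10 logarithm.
0.6489 dits

Shannon entropy is H(X) = -Σ p(x) log p(x).

For P = (3/8, 1/4, 1/8, 1/8, 1/8):
H = -3/8 × log_10(3/8) -1/4 × log_10(1/4) -1/8 × log_10(1/8) -1/8 × log_10(1/8) -1/8 × log_10(1/8)
H = 0.6489 dits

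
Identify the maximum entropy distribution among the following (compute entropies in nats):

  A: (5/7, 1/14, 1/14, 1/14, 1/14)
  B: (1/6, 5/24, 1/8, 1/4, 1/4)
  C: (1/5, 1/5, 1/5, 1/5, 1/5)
C

For a discrete distribution over n outcomes, entropy is maximized by the uniform distribution.

Computing entropies:
H(A) = 0.9944 nats
H(B) = 1.5785 nats
H(C) = 1.6094 nats

The uniform distribution (where all probabilities equal 1/5) achieves the maximum entropy of log_e(5) = 1.6094 nats.

Distribution C has the highest entropy.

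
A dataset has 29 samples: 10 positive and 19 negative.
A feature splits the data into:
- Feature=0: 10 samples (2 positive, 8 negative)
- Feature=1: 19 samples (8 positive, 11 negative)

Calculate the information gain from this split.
0.0371 bits

Information Gain = H(Y) - H(Y|Feature)

Before split:
P(positive) = 10/29 = 0.3448
H(Y) = 0.9294 bits

After split:
Feature=0: H = 0.7219 bits (weight = 10/29)
Feature=1: H = 0.9819 bits (weight = 19/29)
H(Y|Feature) = (10/29)×0.7219 + (19/29)×0.9819 = 0.8923 bits

Information Gain = 0.9294 - 0.8923 = 0.0371 bits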